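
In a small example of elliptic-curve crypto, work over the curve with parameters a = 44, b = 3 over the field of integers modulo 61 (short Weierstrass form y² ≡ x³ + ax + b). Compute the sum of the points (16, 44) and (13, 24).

(29, 32)

(16, 44) + (13, 24). λ = (24 - 44)/(13 - 16) ≡ 41/58 mod 61. 58⁻¹ ≡ 20 (mod 61) since 58·20 = 1160 ≡ 1, so λ ≡ 27.
  x = λ² - 16 - 13 = 729 - 29 ≡ 29; y = λ·(16 - 29) - 44 ≡ 32. → (29, 32)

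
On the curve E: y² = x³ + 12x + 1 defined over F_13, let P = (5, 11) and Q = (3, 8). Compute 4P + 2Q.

(4, 10)

First 4P:
Repeated addition: build up to 4P.
2P: tangent at (5, 11): λ = (3·5² + 12)/(2·11) ≡ 9/9. 9⁻¹ ≡ 3 (mod 13), so λ ≡ 9·3 ≡ 1.
  x = λ² - 5 - 5 = 1 - 10 ≡ 4; y = λ·(5 - 4) - 11 ≡ 3. → (4, 3)
3P: (4, 3) + (5, 11). λ = (11 - 3)/(5 - 4) ≡ 8/1 mod 13. 1⁻¹ ≡ 1 (mod 13), so λ ≡ 8.
  x = λ² - 4 - 5 = 64 - 9 ≡ 3; y = λ·(4 - 3) - 3 ≡ 5. → (3, 5)
4P: (3, 5) + (5, 11). λ = (11 - 5)/(5 - 3) ≡ 6/2 mod 13. 2⁻¹ ≡ 7 (mod 13), so λ ≡ 3.
  x = λ² - 3 - 5 = 9 - 8 ≡ 1; y = λ·(3 - 1) - 5 ≡ 1. → (1, 1)
4P = (1, 1).
Next 2Q:
Repeated addition: build up to 2Q.
2Q: tangent at (3, 8): λ = (3·3² + 12)/(2·8) ≡ 0/3. 3⁻¹ ≡ 9 (mod 13), so λ ≡ 0·9 ≡ 0.
  x = λ² - 3 - 3 = 0 - 6 ≡ 7; y = λ·(3 - 7) - 8 ≡ 5. → (7, 5)
2Q = (7, 5).
Finally 4P + 2Q:
(1, 1) + (7, 5). λ = (5 - 1)/(7 - 1) ≡ 4/6 mod 13. 6⁻¹ ≡ 11 (mod 13) since 6·11 = 66 ≡ 1, so λ ≡ 5.
  x = λ² - 1 - 7 = 25 - 8 ≡ 4; y = λ·(1 - 4) - 1 ≡ 10. → (4, 10)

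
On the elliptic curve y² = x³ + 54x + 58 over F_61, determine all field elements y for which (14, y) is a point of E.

9, 52

x³ + 54x + 58 = 3558 ≡ 20 (mod 61).
Square roots of 20 mod 61: 9 and 52 (since 9² = 81 ≡ 20).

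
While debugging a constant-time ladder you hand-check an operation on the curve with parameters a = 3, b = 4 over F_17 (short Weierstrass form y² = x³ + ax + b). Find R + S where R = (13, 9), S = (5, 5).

(12, 0)

(13, 9) + (5, 5). λ = (5 - 9)/(5 - 13) ≡ 13/9 mod 17. 9⁻¹ ≡ 2 (mod 17), so λ ≡ 9.
  x = λ² - 13 - 5 = 81 - 18 ≡ 12; y = λ·(13 - 12) - 9 ≡ 0. → (12, 0)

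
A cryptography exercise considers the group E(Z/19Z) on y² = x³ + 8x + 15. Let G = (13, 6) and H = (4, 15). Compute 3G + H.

(11, 3)

First 3G:
Repeated addition: build up to 3G.
2G: tangent at (13, 6): λ = (3·13² + 8)/(2·6) ≡ 2/12. 12⁻¹ ≡ 8 (mod 19) since 12·8 = 96 ≡ 1, so λ ≡ 2·8 ≡ 16.
  x = λ² - 13 - 13 = 256 - 26 ≡ 2; y = λ·(13 - 2) - 6 ≡ 18. → (2, 18)
3G: (2, 18) + (13, 6). λ = (6 - 18)/(13 - 2) ≡ 7/11 mod 19. 11⁻¹ ≡ 7 (mod 19), so λ ≡ 11.
  x = λ² - 2 - 13 = 121 - 15 ≡ 11; y = λ·(2 - 11) - 18 ≡ 16. → (11, 16)
3G = (11, 16).
Finally 3G + H:
(11, 16) + (4, 15). λ = (15 - 16)/(4 - 11) ≡ 18/12 mod 19. 12⁻¹ ≡ 8 (mod 19), so λ ≡ 11.
  x = λ² - 11 - 4 = 121 - 15 ≡ 11; y = λ·(11 - 11) - 16 ≡ 3. → (11, 3)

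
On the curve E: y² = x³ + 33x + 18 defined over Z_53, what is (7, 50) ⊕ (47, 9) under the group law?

(24, 35)

(7, 50) + (47, 9). λ = (9 - 50)/(47 - 7) ≡ 12/40 mod 53. 40⁻¹ ≡ 4 (mod 53) since 40·4 = 160 ≡ 1, so λ ≡ 48.
  x = λ² - 7 - 47 = 2304 - 54 ≡ 24; y = λ·(7 - 24) - 50 ≡ 35. → (24, 35)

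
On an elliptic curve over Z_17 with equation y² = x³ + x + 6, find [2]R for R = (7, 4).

tangent at (7, 4): λ = (3·7² + 1)/(2·4) ≡ 12/8. 8⁻¹ ≡ 15 (mod 17), so λ ≡ 12·15 ≡ 10.
  x = λ² - 7 - 7 = 100 - 14 ≡ 1; y = λ·(7 - 1) - 4 ≡ 5. → (1, 5)

(1, 5)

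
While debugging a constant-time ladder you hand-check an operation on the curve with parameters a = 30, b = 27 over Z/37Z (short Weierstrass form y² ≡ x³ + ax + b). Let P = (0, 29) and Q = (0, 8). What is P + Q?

O

The two points share x = 0 and their y-coordinates satisfy 29 + 8 ≡ 0 (mod 37), so they are inverses. Their sum is O.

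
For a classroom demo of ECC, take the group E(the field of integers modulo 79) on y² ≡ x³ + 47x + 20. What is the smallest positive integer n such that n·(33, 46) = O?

10

2P: tangent at (33, 46): λ = (3·33² + 47)/(2·46) ≡ 75/13. 13⁻¹ ≡ 73 (mod 79) since 13·73 = 949 ≡ 1, so λ ≡ 75·73 ≡ 24.
  x = λ² - 33 - 33 = 576 - 66 ≡ 36; y = λ·(33 - 36) - 46 ≡ 40. → (36, 40)
3P: (36, 40) + (33, 46). λ = (46 - 40)/(33 - 36) ≡ 6/76 mod 79. 76⁻¹ ≡ 26 (mod 79) since 76·26 = 1976 ≡ 1, so λ ≡ 77.
  x = λ² - 36 - 33 = 5929 - 69 ≡ 14; y = λ·(36 - 14) - 40 ≡ 74. → (14, 74)
4P: (14, 74) + (33, 46). λ = (46 - 74)/(33 - 14) ≡ 51/19 mod 79. 19⁻¹ ≡ 25 (mod 79), so λ ≡ 11.
  x = λ² - 14 - 33 = 121 - 47 ≡ 74; y = λ·(14 - 74) - 74 ≡ 56. → (74, 56)
5P: (74, 56) + (33, 46). λ = (46 - 56)/(33 - 74) ≡ 69/38 mod 79. 38⁻¹ ≡ 52 (mod 79) since 38·52 = 1976 ≡ 1, so λ ≡ 33.
  x = λ² - 74 - 33 = 1089 - 107 ≡ 34; y = λ·(74 - 34) - 56 ≡ 0. → (34, 0)
6P: (34, 0) + (33, 46). λ = (46 - 0)/(33 - 34) ≡ 46/78 mod 79. 78⁻¹ ≡ 78 (mod 79) since 78·78 = 6084 ≡ 1, so λ ≡ 33.
  x = λ² - 34 - 33 = 1089 - 67 ≡ 74; y = λ·(34 - 74) - 0 ≡ 23. → (74, 23)
7P: (74, 23) + (33, 46). λ = (46 - 23)/(33 - 74) ≡ 23/38 mod 79. 38⁻¹ ≡ 52 (mod 79), so λ ≡ 11.
  x = λ² - 74 - 33 = 121 - 107 ≡ 14; y = λ·(74 - 14) - 23 ≡ 5. → (14, 5)
8P: (14, 5) + (33, 46). λ = (46 - 5)/(33 - 14) ≡ 41/19 mod 79. 19⁻¹ ≡ 25 (mod 79), so λ ≡ 77.
  x = λ² - 14 - 33 = 5929 - 47 ≡ 36; y = λ·(14 - 36) - 5 ≡ 39. → (36, 39)
9P: (36, 39) + (33, 46). λ = (46 - 39)/(33 - 36) ≡ 7/76 mod 79. 76⁻¹ ≡ 26 (mod 79), so λ ≡ 24.
  x = λ² - 36 - 33 = 576 - 69 ≡ 33; y = λ·(36 - 33) - 39 ≡ 33. → (33, 33)
10P: (33, 33) + (33, 46): same x and y₁ ≡ -y₂, so the sum is O.
10P = O, so the order is 10.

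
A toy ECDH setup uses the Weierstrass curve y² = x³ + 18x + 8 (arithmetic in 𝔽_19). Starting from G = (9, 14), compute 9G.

(11, 6)

Double-and-add on 9 = (1001)₂. Start with G = (9, 14) for the leading 1-bit.
double: tangent at (9, 14): λ = (3·9² + 18)/(2·14) ≡ 14/9. 9⁻¹ ≡ 17 (mod 19) since 9·17 = 153 ≡ 1, so λ ≡ 14·17 ≡ 10.
  x = λ² - 9 - 9 = 100 - 18 ≡ 6; y = λ·(9 - 6) - 14 ≡ 16. → (6, 16)
double: tangent at (6, 16): λ = (3·6² + 18)/(2·16) ≡ 12/13. 13⁻¹ ≡ 3 (mod 19), so λ ≡ 12·3 ≡ 17.
  x = λ² - 6 - 6 = 289 - 12 ≡ 11; y = λ·(6 - 11) - 16 ≡ 13. → (11, 13)
double: tangent at (11, 13): λ = (3·11² + 18)/(2·13) ≡ 1/7. 7⁻¹ ≡ 11 (mod 19), so λ ≡ 1·11 ≡ 11.
  x = λ² - 11 - 11 = 121 - 22 ≡ 4; y = λ·(11 - 4) - 13 ≡ 7. → (4, 7)
add G: (4, 7) + (9, 14). λ = (14 - 7)/(9 - 4) ≡ 7/5 mod 19. 5⁻¹ ≡ 4 (mod 19), so λ ≡ 9.
  x = λ² - 4 - 9 = 81 - 13 ≡ 11; y = λ·(4 - 11) - 7 ≡ 6. → (11, 6)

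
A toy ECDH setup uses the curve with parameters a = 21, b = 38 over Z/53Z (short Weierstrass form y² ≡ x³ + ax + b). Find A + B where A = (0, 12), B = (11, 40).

(0, 12) + (11, 40). λ = (40 - 12)/(11 - 0) ≡ 28/11 mod 53. 11⁻¹ ≡ 29 (mod 53) since 11·29 = 319 ≡ 1, so λ ≡ 17.
  x = λ² - 0 - 11 = 289 - 11 ≡ 13; y = λ·(0 - 13) - 12 ≡ 32. → (13, 32)

(13, 32)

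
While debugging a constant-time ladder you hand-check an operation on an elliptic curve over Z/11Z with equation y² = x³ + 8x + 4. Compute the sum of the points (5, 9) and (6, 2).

(5, 9) + (6, 2). λ = (2 - 9)/(6 - 5) ≡ 4/1 mod 11. 1⁻¹ ≡ 1 (mod 11) since 1·1 = 1 ≡ 1, so λ ≡ 4.
  x = λ² - 5 - 6 = 16 - 11 ≡ 5; y = λ·(5 - 5) - 9 ≡ 2. → (5, 2)

(5, 2)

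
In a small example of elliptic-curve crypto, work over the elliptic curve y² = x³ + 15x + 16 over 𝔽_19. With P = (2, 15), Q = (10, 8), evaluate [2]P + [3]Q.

(5, 8)

First 2P:
Repeated addition: build up to 2P.
2P: tangent at (2, 15): λ = (3·2² + 15)/(2·15) ≡ 8/11. 11⁻¹ ≡ 7 (mod 19) since 11·7 = 77 ≡ 1, so λ ≡ 8·7 ≡ 18.
  x = λ² - 2 - 2 = 324 - 4 ≡ 16; y = λ·(2 - 16) - 15 ≡ 18. → (16, 18)
2P = (16, 18).
Next 3Q:
Repeated addition: build up to 3Q.
2Q: tangent at (10, 8): λ = (3·10² + 15)/(2·8) ≡ 11/16. 16⁻¹ ≡ 6 (mod 19), so λ ≡ 11·6 ≡ 9.
  x = λ² - 10 - 10 = 81 - 20 ≡ 4; y = λ·(10 - 4) - 8 ≡ 8. → (4, 8)
3Q: (4, 8) + (10, 8). λ = (8 - 8)/(10 - 4) ≡ 0/6 mod 19. 6⁻¹ ≡ 16 (mod 19), so λ ≡ 0.
  x = λ² - 4 - 10 = 0 - 14 ≡ 5; y = λ·(4 - 5) - 8 ≡ 11. → (5, 11)
3Q = (5, 11).
Finally 2P + 3Q:
(16, 18) + (5, 11). λ = (11 - 18)/(5 - 16) ≡ 12/8 mod 19. 8⁻¹ ≡ 12 (mod 19), so λ ≡ 11.
  x = λ² - 16 - 5 = 121 - 21 ≡ 5; y = λ·(16 - 5) - 18 ≡ 8. → (5, 8)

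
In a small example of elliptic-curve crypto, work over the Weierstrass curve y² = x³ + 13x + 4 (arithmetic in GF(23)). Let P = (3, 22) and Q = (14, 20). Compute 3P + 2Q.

(1, 8)

First 3P:
Repeated addition: build up to 3P.
2P: tangent at (3, 22): λ = (3·3² + 13)/(2·22) ≡ 17/21. 21⁻¹ ≡ 11 (mod 23), so λ ≡ 17·11 ≡ 3.
  x = λ² - 3 - 3 = 9 - 6 ≡ 3; y = λ·(3 - 3) - 22 ≡ 1. → (3, 1)
3P: (3, 1) + (3, 22): same x and y₁ ≡ -y₂, so the sum is O.
3P = O.
Next 2Q:
Repeated addition: build up to 2Q.
2Q: tangent at (14, 20): λ = (3·14² + 13)/(2·20) ≡ 3/17. 17⁻¹ ≡ 19 (mod 23) since 17·19 = 323 ≡ 1, so λ ≡ 3·19 ≡ 11.
  x = λ² - 14 - 14 = 121 - 28 ≡ 1; y = λ·(14 - 1) - 20 ≡ 8. → (1, 8)
2Q = (1, 8).
Finally 3P + 2Q:
O + (1, 8) = (1, 8) (identity).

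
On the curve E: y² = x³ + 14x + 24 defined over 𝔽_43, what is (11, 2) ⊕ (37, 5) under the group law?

(11, 2) + (37, 5). λ = (5 - 2)/(37 - 11) ≡ 3/26 mod 43. 26⁻¹ ≡ 5 (mod 43) since 26·5 = 130 ≡ 1, so λ ≡ 15.
  x = λ² - 11 - 37 = 225 - 48 ≡ 5; y = λ·(11 - 5) - 2 ≡ 2. → (5, 2)

(5, 2)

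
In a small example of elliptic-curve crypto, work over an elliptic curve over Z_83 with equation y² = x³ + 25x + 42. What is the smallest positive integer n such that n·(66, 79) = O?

2P: tangent at (66, 79): λ = (3·66² + 25)/(2·79) ≡ 62/75. 75⁻¹ ≡ 31 (mod 83) since 75·31 = 2325 ≡ 1, so λ ≡ 62·31 ≡ 13.
  x = λ² - 66 - 66 = 169 - 132 ≡ 37; y = λ·(66 - 37) - 79 ≡ 49. → (37, 49)
3P: (37, 49) + (66, 79). λ = (79 - 49)/(66 - 37) ≡ 30/29 mod 83. 29⁻¹ ≡ 63 (mod 83), so λ ≡ 64.
  x = λ² - 37 - 66 = 4096 - 103 ≡ 9; y = λ·(37 - 9) - 49 ≡ 0. → (9, 0)
4P: (9, 0) + (66, 79). λ = (79 - 0)/(66 - 9) ≡ 79/57 mod 83. 57⁻¹ ≡ 67 (mod 83), so λ ≡ 64.
  x = λ² - 9 - 66 = 4096 - 75 ≡ 37; y = λ·(9 - 37) - 0 ≡ 34. → (37, 34)
5P: (37, 34) + (66, 79). λ = (79 - 34)/(66 - 37) ≡ 45/29 mod 83. 29⁻¹ ≡ 63 (mod 83) since 29·63 = 1827 ≡ 1, so λ ≡ 13.
  x = λ² - 37 - 66 = 169 - 103 ≡ 66; y = λ·(37 - 66) - 34 ≡ 4. → (66, 4)
6P: (66, 4) + (66, 79): same x and y₁ ≡ -y₂, so the sum is O.
6P = O, so the order is 6.

6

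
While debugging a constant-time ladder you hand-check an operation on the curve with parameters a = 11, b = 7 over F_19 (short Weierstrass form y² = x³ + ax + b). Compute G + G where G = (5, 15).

(7, 16)

tangent at (5, 15): λ = (3·5² + 11)/(2·15) ≡ 10/11. 11⁻¹ ≡ 7 (mod 19) since 11·7 = 77 ≡ 1, so λ ≡ 10·7 ≡ 13.
  x = λ² - 5 - 5 = 169 - 10 ≡ 7; y = λ·(5 - 7) - 15 ≡ 16. → (7, 16)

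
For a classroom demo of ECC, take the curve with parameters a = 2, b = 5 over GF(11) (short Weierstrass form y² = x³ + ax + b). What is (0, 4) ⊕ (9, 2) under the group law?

(0, 4) + (9, 2). λ = (2 - 4)/(9 - 0) ≡ 9/9 mod 11. 9⁻¹ ≡ 5 (mod 11), so λ ≡ 1.
  x = λ² - 0 - 9 = 1 - 9 ≡ 3; y = λ·(0 - 3) - 4 ≡ 4. → (3, 4)

(3, 4)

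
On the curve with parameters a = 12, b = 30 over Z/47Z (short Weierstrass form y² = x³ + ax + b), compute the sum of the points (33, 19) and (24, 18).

(33, 19) + (24, 18). λ = (18 - 19)/(24 - 33) ≡ 46/38 mod 47. 38⁻¹ ≡ 26 (mod 47), so λ ≡ 21.
  x = λ² - 33 - 24 = 441 - 57 ≡ 8; y = λ·(33 - 8) - 19 ≡ 36. → (8, 36)

(8, 36)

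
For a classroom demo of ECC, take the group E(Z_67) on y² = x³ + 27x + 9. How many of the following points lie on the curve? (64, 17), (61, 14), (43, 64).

1

(64, 17): 17² ≡ 21, rhs ≡ 35 → off.
(61, 14): 14² ≡ 62, rhs ≡ 33 → off.
(43, 64): 64² ≡ 9, rhs ≡ 9 → on.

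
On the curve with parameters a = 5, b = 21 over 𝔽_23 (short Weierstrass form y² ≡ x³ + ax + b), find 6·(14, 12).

(10, 6)

Write Q = (14, 12).
Double-and-add on 6 = (110)₂. Start with Q = (14, 12) for the leading 1-bit.
double: tangent at (14, 12): λ = (3·14² + 5)/(2·12) ≡ 18/1. 1⁻¹ ≡ 1 (mod 23), so λ ≡ 18·1 ≡ 18.
  x = λ² - 14 - 14 = 324 - 28 ≡ 20; y = λ·(14 - 20) - 12 ≡ 18. → (20, 18)
add Q: (20, 18) + (14, 12). λ = (12 - 18)/(14 - 20) ≡ 17/17 mod 23. 17⁻¹ ≡ 19 (mod 23), so λ ≡ 1.
  x = λ² - 20 - 14 = 1 - 34 ≡ 13; y = λ·(20 - 13) - 18 ≡ 12. → (13, 12)
double: tangent at (13, 12): λ = (3·13² + 5)/(2·12) ≡ 6/1. 1⁻¹ ≡ 1 (mod 23), so λ ≡ 6·1 ≡ 6.
  x = λ² - 13 - 13 = 36 - 26 ≡ 10; y = λ·(13 - 10) - 12 ≡ 6. → (10, 6)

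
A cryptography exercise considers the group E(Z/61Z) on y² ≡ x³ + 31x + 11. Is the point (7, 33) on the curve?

y² = 33² ≡ 52; x³ + 31x + 11 = 571 ≡ 22 (mod 61). 52 ≠ 22.

no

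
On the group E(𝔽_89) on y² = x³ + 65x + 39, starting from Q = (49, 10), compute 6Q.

Repeated addition: build up to 6Q.
2Q: tangent at (49, 10): λ = (3·49² + 65)/(2·10) ≡ 59/20. 20⁻¹ ≡ 49 (mod 89) since 20·49 = 980 ≡ 1, so λ ≡ 59·49 ≡ 43.
  x = λ² - 49 - 49 = 1849 - 98 ≡ 60; y = λ·(49 - 60) - 10 ≡ 51. → (60, 51)
3Q: (60, 51) + (49, 10). λ = (10 - 51)/(49 - 60) ≡ 48/78 mod 89. 78⁻¹ ≡ 8 (mod 89) since 78·8 = 624 ≡ 1, so λ ≡ 28.
  x = λ² - 60 - 49 = 784 - 109 ≡ 52; y = λ·(60 - 52) - 51 ≡ 84. → (52, 84)
4Q: (52, 84) + (49, 10). λ = (10 - 84)/(49 - 52) ≡ 15/86 mod 89. 86⁻¹ ≡ 59 (mod 89) since 86·59 = 5074 ≡ 1, so λ ≡ 84.
  x = λ² - 52 - 49 = 7056 - 101 ≡ 13; y = λ·(52 - 13) - 84 ≡ 77. → (13, 77)
5Q: (13, 77) + (49, 10). λ = (10 - 77)/(49 - 13) ≡ 22/36 mod 89. 36⁻¹ ≡ 47 (mod 89), so λ ≡ 55.
  x = λ² - 13 - 49 = 3025 - 62 ≡ 26; y = λ·(13 - 26) - 77 ≡ 9. → (26, 9)
6Q: (26, 9) + (49, 10). λ = (10 - 9)/(49 - 26) ≡ 1/23 mod 89. 23⁻¹ ≡ 31 (mod 89), so λ ≡ 31.
  x = λ² - 26 - 49 = 961 - 75 ≡ 85; y = λ·(26 - 85) - 9 ≡ 31. → (85, 31)

(85, 31)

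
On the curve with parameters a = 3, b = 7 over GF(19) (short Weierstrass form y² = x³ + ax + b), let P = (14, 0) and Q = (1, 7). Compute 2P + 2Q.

(4, 8)

First 2P:
Repeated addition: build up to 2P.
2P: (14, 0) + (14, 0): same x and y₁ ≡ -y₂, so the sum is O.
2P = O.
Next 2Q:
Repeated addition: build up to 2Q.
2Q: tangent at (1, 7): λ = (3·1² + 3)/(2·7) ≡ 6/14. 14⁻¹ ≡ 15 (mod 19) since 14·15 = 210 ≡ 1, so λ ≡ 6·15 ≡ 14.
  x = λ² - 1 - 1 = 196 - 2 ≡ 4; y = λ·(1 - 4) - 7 ≡ 8. → (4, 8)
2Q = (4, 8).
Finally 2P + 2Q:
O + (4, 8) = (4, 8) (identity).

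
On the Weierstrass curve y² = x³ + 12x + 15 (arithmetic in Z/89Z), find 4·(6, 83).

(19, 58)

Write Q = (6, 83).
Double-and-add on 4 = (100)₂. Start with Q = (6, 83) for the leading 1-bit.
double: tangent at (6, 83): λ = (3·6² + 12)/(2·83) ≡ 31/77. 77⁻¹ ≡ 37 (mod 89), so λ ≡ 31·37 ≡ 79.
  x = λ² - 6 - 6 = 6241 - 12 ≡ 88; y = λ·(6 - 88) - 83 ≡ 25. → (88, 25)
double: tangent at (88, 25): λ = (3·88² + 12)/(2·25) ≡ 15/50. 50⁻¹ ≡ 73 (mod 89) since 50·73 = 3650 ≡ 1, so λ ≡ 15·73 ≡ 27.
  x = λ² - 88 - 88 = 729 - 176 ≡ 19; y = λ·(88 - 19) - 25 ≡ 58. → (19, 58)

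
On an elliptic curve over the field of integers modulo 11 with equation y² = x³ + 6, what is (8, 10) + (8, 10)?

tangent at (8, 10): λ = (3·8² + 0)/(2·10) ≡ 5/9. 9⁻¹ ≡ 5 (mod 11) since 9·5 = 45 ≡ 1, so λ ≡ 5·5 ≡ 3.
  x = λ² - 8 - 8 = 9 - 16 ≡ 4; y = λ·(8 - 4) - 10 ≡ 2. → (4, 2)

(4, 2)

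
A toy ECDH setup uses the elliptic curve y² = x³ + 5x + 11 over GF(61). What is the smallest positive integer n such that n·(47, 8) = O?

2P: tangent at (47, 8): λ = (3·47² + 5)/(2·8) ≡ 44/16. 16⁻¹ ≡ 42 (mod 61), so λ ≡ 44·42 ≡ 18.
  x = λ² - 47 - 47 = 324 - 94 ≡ 47; y = λ·(47 - 47) - 8 ≡ 53. → (47, 53)
3P: (47, 53) + (47, 8): same x and y₁ ≡ -y₂, so the sum is O.
3P = O, so the order is 3.

3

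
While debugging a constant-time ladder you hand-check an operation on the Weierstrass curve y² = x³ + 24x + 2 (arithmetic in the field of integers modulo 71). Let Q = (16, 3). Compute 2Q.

(68, 20)

tangent at (16, 3): λ = (3·16² + 24)/(2·3) ≡ 11/6. 6⁻¹ ≡ 12 (mod 71), so λ ≡ 11·12 ≡ 61.
  x = λ² - 16 - 16 = 3721 - 32 ≡ 68; y = λ·(16 - 68) - 3 ≡ 20. → (68, 20)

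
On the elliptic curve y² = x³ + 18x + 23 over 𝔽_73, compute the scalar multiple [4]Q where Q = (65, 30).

(62, 10)

Repeated addition: build up to 4Q.
2Q: tangent at (65, 30): λ = (3·65² + 18)/(2·30) ≡ 64/60. 60⁻¹ ≡ 28 (mod 73), so λ ≡ 64·28 ≡ 40.
  x = λ² - 65 - 65 = 1600 - 130 ≡ 10; y = λ·(65 - 10) - 30 ≡ 53. → (10, 53)
3Q: (10, 53) + (65, 30). λ = (30 - 53)/(65 - 10) ≡ 50/55 mod 73. 55⁻¹ ≡ 4 (mod 73), so λ ≡ 54.
  x = λ² - 10 - 65 = 2916 - 75 ≡ 67; y = λ·(10 - 67) - 53 ≡ 8. → (67, 8)
4Q: (67, 8) + (65, 30). λ = (30 - 8)/(65 - 67) ≡ 22/71 mod 73. 71⁻¹ ≡ 36 (mod 73), so λ ≡ 62.
  x = λ² - 67 - 65 = 3844 - 132 ≡ 62; y = λ·(67 - 62) - 8 ≡ 10. → (62, 10)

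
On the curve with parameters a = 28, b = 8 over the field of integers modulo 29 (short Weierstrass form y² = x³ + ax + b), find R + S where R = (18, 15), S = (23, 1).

(18, 15) + (23, 1). λ = (1 - 15)/(23 - 18) ≡ 15/5 mod 29. 5⁻¹ ≡ 6 (mod 29), so λ ≡ 3.
  x = λ² - 18 - 23 = 9 - 41 ≡ 26; y = λ·(18 - 26) - 15 ≡ 19. → (26, 19)

(26, 19)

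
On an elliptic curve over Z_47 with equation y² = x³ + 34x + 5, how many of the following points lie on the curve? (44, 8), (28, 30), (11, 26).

(44, 8): 8² ≡ 17, rhs ≡ 17 → on.
(28, 30): 30² ≡ 7, rhs ≡ 20 → off.
(11, 26): 26² ≡ 18, rhs ≡ 18 → on.

2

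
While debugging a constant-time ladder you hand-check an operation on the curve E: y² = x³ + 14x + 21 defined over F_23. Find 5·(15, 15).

Write P = (15, 15).
Double-and-add on 5 = (101)₂. Start with P = (15, 15) for the leading 1-bit.
double: tangent at (15, 15): λ = (3·15² + 14)/(2·15) ≡ 22/7. 7⁻¹ ≡ 10 (mod 23) since 7·10 = 70 ≡ 1, so λ ≡ 22·10 ≡ 13.
  x = λ² - 15 - 15 = 169 - 30 ≡ 1; y = λ·(15 - 1) - 15 ≡ 6. → (1, 6)
double: tangent at (1, 6): λ = (3·1² + 14)/(2·6) ≡ 17/12. 12⁻¹ ≡ 2 (mod 23) since 12·2 = 24 ≡ 1, so λ ≡ 17·2 ≡ 11.
  x = λ² - 1 - 1 = 121 - 2 ≡ 4; y = λ·(1 - 4) - 6 ≡ 7. → (4, 7)
add P: (4, 7) + (15, 15). λ = (15 - 7)/(15 - 4) ≡ 8/11 mod 23. 11⁻¹ ≡ 21 (mod 23), so λ ≡ 7.
  x = λ² - 4 - 15 = 49 - 19 ≡ 7; y = λ·(4 - 7) - 7 ≡ 18. → (7, 18)

(7, 18)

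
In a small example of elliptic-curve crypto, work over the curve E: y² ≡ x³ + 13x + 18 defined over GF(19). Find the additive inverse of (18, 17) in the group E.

(18, 2)

-(18, 17) = (18, -17 mod 19) = (18, 2).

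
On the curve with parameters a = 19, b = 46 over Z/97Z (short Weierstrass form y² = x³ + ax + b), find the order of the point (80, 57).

2P: tangent at (80, 57): λ = (3·80² + 19)/(2·57) ≡ 13/17. 17⁻¹ ≡ 40 (mod 97), so λ ≡ 13·40 ≡ 35.
  x = λ² - 80 - 80 = 1225 - 160 ≡ 95; y = λ·(80 - 95) - 57 ≡ 0. → (95, 0)
3P: (95, 0) + (80, 57). λ = (57 - 0)/(80 - 95) ≡ 57/82 mod 97. 82⁻¹ ≡ 84 (mod 97), so λ ≡ 35.
  x = λ² - 95 - 80 = 1225 - 175 ≡ 80; y = λ·(95 - 80) - 0 ≡ 40. → (80, 40)
4P: (80, 40) + (80, 57): same x and y₁ ≡ -y₂, so the sum is 𝒪.
4P = 𝒪, so the order is 4.

4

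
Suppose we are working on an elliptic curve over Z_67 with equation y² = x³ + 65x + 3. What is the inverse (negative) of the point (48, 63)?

-(48, 63) = (48, -63 mod 67) = (48, 4).

(48, 4)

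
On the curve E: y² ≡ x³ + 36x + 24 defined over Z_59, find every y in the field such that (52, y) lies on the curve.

14, 45

x³ + 36x + 24 = 142504 ≡ 19 (mod 59).
Square roots of 19 mod 59: 14 and 45 (since 14² = 196 ≡ 19).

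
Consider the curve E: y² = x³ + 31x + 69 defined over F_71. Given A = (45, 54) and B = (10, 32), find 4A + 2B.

First 4A:
Repeated addition: build up to 4A.
2A: tangent at (45, 54): λ = (3·45² + 31)/(2·54) ≡ 0/37. 37⁻¹ ≡ 48 (mod 71) since 37·48 = 1776 ≡ 1, so λ ≡ 0·48 ≡ 0.
  x = λ² - 45 - 45 = 0 - 90 ≡ 52; y = λ·(45 - 52) - 54 ≡ 17. → (52, 17)
3A: (52, 17) + (45, 54). λ = (54 - 17)/(45 - 52) ≡ 37/64 mod 71. 64⁻¹ ≡ 10 (mod 71), so λ ≡ 15.
  x = λ² - 52 - 45 = 225 - 97 ≡ 57; y = λ·(52 - 57) - 17 ≡ 50. → (57, 50)
4A: (57, 50) + (45, 54). λ = (54 - 50)/(45 - 57) ≡ 4/59 mod 71. 59⁻¹ ≡ 65 (mod 71) since 59·65 = 3835 ≡ 1, so λ ≡ 47.
  x = λ² - 57 - 45 = 2209 - 102 ≡ 48; y = λ·(57 - 48) - 50 ≡ 18. → (48, 18)
4A = (48, 18).
Next 2B:
Repeated addition: build up to 2B.
2B: tangent at (10, 32): λ = (3·10² + 31)/(2·32) ≡ 47/64. 64⁻¹ ≡ 10 (mod 71), so λ ≡ 47·10 ≡ 44.
  x = λ² - 10 - 10 = 1936 - 20 ≡ 70; y = λ·(10 - 70) - 32 ≡ 26. → (70, 26)
2B = (70, 26).
Finally 4A + 2B:
(48, 18) + (70, 26). λ = (26 - 18)/(70 - 48) ≡ 8/22 mod 71. 22⁻¹ ≡ 42 (mod 71), so λ ≡ 52.
  x = λ² - 48 - 70 = 2704 - 118 ≡ 30; y = λ·(48 - 30) - 18 ≡ 66. → (30, 66)

(30, 66)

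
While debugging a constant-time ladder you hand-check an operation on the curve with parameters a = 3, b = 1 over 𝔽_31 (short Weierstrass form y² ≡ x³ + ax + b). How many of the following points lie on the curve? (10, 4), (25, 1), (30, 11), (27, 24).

2

(10, 4): 4² ≡ 16, rhs ≡ 8 → off.
(25, 1): 1² ≡ 1, rhs ≡ 15 → off.
(30, 11): 11² ≡ 28, rhs ≡ 28 → on.
(27, 24): 24² ≡ 18, rhs ≡ 18 → on.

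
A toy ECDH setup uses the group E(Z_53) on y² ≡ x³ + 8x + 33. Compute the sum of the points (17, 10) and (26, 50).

(17, 10) + (26, 50). λ = (50 - 10)/(26 - 17) ≡ 40/9 mod 53. 9⁻¹ ≡ 6 (mod 53), so λ ≡ 28.
  x = λ² - 17 - 26 = 784 - 43 ≡ 52; y = λ·(17 - 52) - 10 ≡ 17. → (52, 17)

(52, 17)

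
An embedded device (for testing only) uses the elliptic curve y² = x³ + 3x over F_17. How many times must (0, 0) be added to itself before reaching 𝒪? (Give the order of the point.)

2P: (0, 0) + (0, 0): same x and y₁ ≡ -y₂, so the sum is 𝒪.
2P = 𝒪, so the order is 2.

2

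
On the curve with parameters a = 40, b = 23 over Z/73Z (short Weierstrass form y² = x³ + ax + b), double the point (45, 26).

tangent at (45, 26): λ = (3·45² + 40)/(2·26) ≡ 56/52. 52⁻¹ ≡ 66 (mod 73), so λ ≡ 56·66 ≡ 46.
  x = λ² - 45 - 45 = 2116 - 90 ≡ 55; y = λ·(45 - 55) - 26 ≡ 25. → (55, 25)

(55, 25)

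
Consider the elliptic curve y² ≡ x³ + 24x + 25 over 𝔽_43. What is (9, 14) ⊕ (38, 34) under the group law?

(9, 14) + (38, 34). λ = (34 - 14)/(38 - 9) ≡ 20/29 mod 43. 29⁻¹ ≡ 3 (mod 43), so λ ≡ 17.
  x = λ² - 9 - 38 = 289 - 47 ≡ 27; y = λ·(9 - 27) - 14 ≡ 24. → (27, 24)

(27, 24)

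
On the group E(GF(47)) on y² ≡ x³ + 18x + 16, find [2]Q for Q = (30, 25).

(15, 29)

tangent at (30, 25): λ = (3·30² + 18)/(2·25) ≡ 39/3. 3⁻¹ ≡ 16 (mod 47) since 3·16 = 48 ≡ 1, so λ ≡ 39·16 ≡ 13.
  x = λ² - 30 - 30 = 169 - 60 ≡ 15; y = λ·(30 - 15) - 25 ≡ 29. → (15, 29)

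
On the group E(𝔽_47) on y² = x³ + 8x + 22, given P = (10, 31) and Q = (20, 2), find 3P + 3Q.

(10, 31)

First 3P:
Repeated addition: build up to 3P.
2P: tangent at (10, 31): λ = (3·10² + 8)/(2·31) ≡ 26/15. 15⁻¹ ≡ 22 (mod 47) since 15·22 = 330 ≡ 1, so λ ≡ 26·22 ≡ 8.
  x = λ² - 10 - 10 = 64 - 20 ≡ 44; y = λ·(10 - 44) - 31 ≡ 26. → (44, 26)
3P: (44, 26) + (10, 31). λ = (31 - 26)/(10 - 44) ≡ 5/13 mod 47. 13⁻¹ ≡ 29 (mod 47) since 13·29 = 377 ≡ 1, so λ ≡ 4.
  x = λ² - 44 - 10 = 16 - 54 ≡ 9; y = λ·(44 - 9) - 26 ≡ 20. → (9, 20)
3P = (9, 20).
Next 3Q:
Repeated addition: build up to 3Q.
2Q: tangent at (20, 2): λ = (3·20² + 8)/(2·2) ≡ 33/4. 4⁻¹ ≡ 12 (mod 47), so λ ≡ 33·12 ≡ 20.
  x = λ² - 20 - 20 = 400 - 40 ≡ 31; y = λ·(20 - 31) - 2 ≡ 13. → (31, 13)
3Q: (31, 13) + (20, 2). λ = (2 - 13)/(20 - 31) ≡ 36/36 mod 47. 36⁻¹ ≡ 17 (mod 47), so λ ≡ 1.
  x = λ² - 31 - 20 = 1 - 51 ≡ 44; y = λ·(31 - 44) - 13 ≡ 21. → (44, 21)
3Q = (44, 21).
Finally 3P + 3Q:
(9, 20) + (44, 21). λ = (21 - 20)/(44 - 9) ≡ 1/35 mod 47. 35⁻¹ ≡ 43 (mod 47), so λ ≡ 43.
  x = λ² - 9 - 44 = 1849 - 53 ≡ 10; y = λ·(9 - 10) - 20 ≡ 31. → (10, 31)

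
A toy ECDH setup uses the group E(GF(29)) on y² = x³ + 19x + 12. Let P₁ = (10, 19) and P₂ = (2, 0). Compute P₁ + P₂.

(24, 13)

(10, 19) + (2, 0). λ = (0 - 19)/(2 - 10) ≡ 10/21 mod 29. 21⁻¹ ≡ 18 (mod 29), so λ ≡ 6.
  x = λ² - 10 - 2 = 36 - 12 ≡ 24; y = λ·(10 - 24) - 19 ≡ 13. → (24, 13)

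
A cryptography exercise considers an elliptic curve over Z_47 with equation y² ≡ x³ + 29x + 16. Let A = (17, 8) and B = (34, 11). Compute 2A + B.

(3, 41)

First 2A:
Repeated addition: build up to 2A.
2A: tangent at (17, 8): λ = (3·17² + 29)/(2·8) ≡ 3/16. 16⁻¹ ≡ 3 (mod 47), so λ ≡ 3·3 ≡ 9.
  x = λ² - 17 - 17 = 81 - 34 ≡ 0; y = λ·(17 - 0) - 8 ≡ 4. → (0, 4)
2A = (0, 4).
Finally 2A + B:
(0, 4) + (34, 11). λ = (11 - 4)/(34 - 0) ≡ 7/34 mod 47. 34⁻¹ ≡ 18 (mod 47) since 34·18 = 612 ≡ 1, so λ ≡ 32.
  x = λ² - 0 - 34 = 1024 - 34 ≡ 3; y = λ·(0 - 3) - 4 ≡ 41. → (3, 41)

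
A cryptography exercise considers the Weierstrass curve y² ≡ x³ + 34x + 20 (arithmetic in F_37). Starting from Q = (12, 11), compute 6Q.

(7, 34)

Repeated addition: build up to 6Q.
2Q: tangent at (12, 11): λ = (3·12² + 34)/(2·11) ≡ 22/22. 22⁻¹ ≡ 32 (mod 37), so λ ≡ 22·32 ≡ 1.
  x = λ² - 12 - 12 = 1 - 24 ≡ 14; y = λ·(12 - 14) - 11 ≡ 24. → (14, 24)
3Q: (14, 24) + (12, 11). λ = (11 - 24)/(12 - 14) ≡ 24/35 mod 37. 35⁻¹ ≡ 18 (mod 37) since 35·18 = 630 ≡ 1, so λ ≡ 25.
  x = λ² - 14 - 12 = 625 - 26 ≡ 7; y = λ·(14 - 7) - 24 ≡ 3. → (7, 3)
4Q: (7, 3) + (12, 11). λ = (11 - 3)/(12 - 7) ≡ 8/5 mod 37. 5⁻¹ ≡ 15 (mod 37), so λ ≡ 9.
  x = λ² - 7 - 12 = 81 - 19 ≡ 25; y = λ·(7 - 25) - 3 ≡ 20. → (25, 20)
5Q: (25, 20) + (12, 11). λ = (11 - 20)/(12 - 25) ≡ 28/24 mod 37. 24⁻¹ ≡ 17 (mod 37), so λ ≡ 32.
  x = λ² - 25 - 12 = 1024 - 37 ≡ 25; y = λ·(25 - 25) - 20 ≡ 17. → (25, 17)
6Q: (25, 17) + (12, 11). λ = (11 - 17)/(12 - 25) ≡ 31/24 mod 37. 24⁻¹ ≡ 17 (mod 37) since 24·17 = 408 ≡ 1, so λ ≡ 9.
  x = λ² - 25 - 12 = 81 - 37 ≡ 7; y = λ·(25 - 7) - 17 ≡ 34. → (7, 34)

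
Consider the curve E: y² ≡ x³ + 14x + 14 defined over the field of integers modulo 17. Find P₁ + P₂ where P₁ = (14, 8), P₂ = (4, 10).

(14, 8) + (4, 10). λ = (10 - 8)/(4 - 14) ≡ 2/7 mod 17. 7⁻¹ ≡ 5 (mod 17), so λ ≡ 10.
  x = λ² - 14 - 4 = 100 - 18 ≡ 14; y = λ·(14 - 14) - 8 ≡ 9. → (14, 9)

(14, 9)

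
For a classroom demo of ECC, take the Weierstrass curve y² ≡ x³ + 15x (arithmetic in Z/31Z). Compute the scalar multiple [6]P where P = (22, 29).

Repeated addition: build up to 6P.
2P: tangent at (22, 29): λ = (3·22² + 15)/(2·29) ≡ 10/27. 27⁻¹ ≡ 23 (mod 31), so λ ≡ 10·23 ≡ 13.
  x = λ² - 22 - 22 = 169 - 44 ≡ 1; y = λ·(22 - 1) - 29 ≡ 27. → (1, 27)
3P: (1, 27) + (22, 29). λ = (29 - 27)/(22 - 1) ≡ 2/21 mod 31. 21⁻¹ ≡ 3 (mod 31), so λ ≡ 6.
  x = λ² - 1 - 22 = 36 - 23 ≡ 13; y = λ·(1 - 13) - 27 ≡ 25. → (13, 25)
4P: (13, 25) + (22, 29). λ = (29 - 25)/(22 - 13) ≡ 4/9 mod 31. 9⁻¹ ≡ 7 (mod 31) since 9·7 = 63 ≡ 1, so λ ≡ 28.
  x = λ² - 13 - 22 = 784 - 35 ≡ 5; y = λ·(13 - 5) - 25 ≡ 13. → (5, 13)
5P: (5, 13) + (22, 29). λ = (29 - 13)/(22 - 5) ≡ 16/17 mod 31. 17⁻¹ ≡ 11 (mod 31), so λ ≡ 21.
  x = λ² - 5 - 22 = 441 - 27 ≡ 11; y = λ·(5 - 11) - 13 ≡ 16. → (11, 16)
6P: (11, 16) + (22, 29). λ = (29 - 16)/(22 - 11) ≡ 13/11 mod 31. 11⁻¹ ≡ 17 (mod 31), so λ ≡ 4.
  x = λ² - 11 - 22 = 16 - 33 ≡ 14; y = λ·(11 - 14) - 16 ≡ 3. → (14, 3)

(14, 3)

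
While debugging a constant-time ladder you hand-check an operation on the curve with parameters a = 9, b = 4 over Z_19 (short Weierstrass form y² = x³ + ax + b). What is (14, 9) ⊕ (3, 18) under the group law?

(0, 2)

(14, 9) + (3, 18). λ = (18 - 9)/(3 - 14) ≡ 9/8 mod 19. 8⁻¹ ≡ 12 (mod 19), so λ ≡ 13.
  x = λ² - 14 - 3 = 169 - 17 ≡ 0; y = λ·(14 - 0) - 9 ≡ 2. → (0, 2)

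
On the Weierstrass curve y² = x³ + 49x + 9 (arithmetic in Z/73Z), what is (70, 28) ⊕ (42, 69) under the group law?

(70, 28) + (42, 69). λ = (69 - 28)/(42 - 70) ≡ 41/45 mod 73. 45⁻¹ ≡ 13 (mod 73) since 45·13 = 585 ≡ 1, so λ ≡ 22.
  x = λ² - 70 - 42 = 484 - 112 ≡ 7; y = λ·(70 - 7) - 28 ≡ 44. → (7, 44)

(7, 44)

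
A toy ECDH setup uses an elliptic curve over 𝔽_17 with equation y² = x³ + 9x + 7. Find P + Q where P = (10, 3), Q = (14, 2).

(9, 1)

(10, 3) + (14, 2). λ = (2 - 3)/(14 - 10) ≡ 16/4 mod 17. 4⁻¹ ≡ 13 (mod 17), so λ ≡ 4.
  x = λ² - 10 - 14 = 16 - 24 ≡ 9; y = λ·(10 - 9) - 3 ≡ 1. → (9, 1)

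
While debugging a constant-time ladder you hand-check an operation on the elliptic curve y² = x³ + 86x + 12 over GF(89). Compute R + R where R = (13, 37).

tangent at (13, 37): λ = (3·13² + 86)/(2·37) ≡ 59/74. 74⁻¹ ≡ 83 (mod 89) since 74·83 = 6142 ≡ 1, so λ ≡ 59·83 ≡ 2.
  x = λ² - 13 - 13 = 4 - 26 ≡ 67; y = λ·(13 - 67) - 37 ≡ 33. → (67, 33)

(67, 33)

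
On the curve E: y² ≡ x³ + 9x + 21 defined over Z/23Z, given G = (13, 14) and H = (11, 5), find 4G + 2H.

First 4G:
Repeated addition: build up to 4G.
2G: tangent at (13, 14): λ = (3·13² + 9)/(2·14) ≡ 10/5. 5⁻¹ ≡ 14 (mod 23), so λ ≡ 10·14 ≡ 2.
  x = λ² - 13 - 13 = 4 - 26 ≡ 1; y = λ·(13 - 1) - 14 ≡ 10. → (1, 10)
3G: (1, 10) + (13, 14). λ = (14 - 10)/(13 - 1) ≡ 4/12 mod 23. 12⁻¹ ≡ 2 (mod 23) since 12·2 = 24 ≡ 1, so λ ≡ 8.
  x = λ² - 1 - 13 = 64 - 14 ≡ 4; y = λ·(1 - 4) - 10 ≡ 12. → (4, 12)
4G: (4, 12) + (13, 14). λ = (14 - 12)/(13 - 4) ≡ 2/9 mod 23. 9⁻¹ ≡ 18 (mod 23), so λ ≡ 13.
  x = λ² - 4 - 13 = 169 - 17 ≡ 14; y = λ·(4 - 14) - 12 ≡ 19. → (14, 19)
4G = (14, 19).
Next 2H:
Repeated addition: build up to 2H.
2H: tangent at (11, 5): λ = (3·11² + 9)/(2·5) ≡ 4/10. 10⁻¹ ≡ 7 (mod 23) since 10·7 = 70 ≡ 1, so λ ≡ 4·7 ≡ 5.
  x = λ² - 11 - 11 = 25 - 22 ≡ 3; y = λ·(11 - 3) - 5 ≡ 12. → (3, 12)
2H = (3, 12).
Finally 4G + 2H:
(14, 19) + (3, 12). λ = (12 - 19)/(3 - 14) ≡ 16/12 mod 23. 12⁻¹ ≡ 2 (mod 23) since 12·2 = 24 ≡ 1, so λ ≡ 9.
  x = λ² - 14 - 3 = 81 - 17 ≡ 18; y = λ·(14 - 18) - 19 ≡ 14. → (18, 14)

(18, 14)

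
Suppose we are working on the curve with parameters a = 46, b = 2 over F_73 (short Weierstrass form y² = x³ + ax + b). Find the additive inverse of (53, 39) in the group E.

(53, 34)

-(53, 39) = (53, -39 mod 73) = (53, 34).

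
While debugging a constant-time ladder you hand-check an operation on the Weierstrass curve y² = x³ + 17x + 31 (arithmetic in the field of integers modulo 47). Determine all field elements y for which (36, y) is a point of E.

x³ + 17x + 31 = 47299 ≡ 17 (mod 47).
Square roots of 17 mod 47: 8 and 39 (since 8² = 64 ≡ 17).

8, 39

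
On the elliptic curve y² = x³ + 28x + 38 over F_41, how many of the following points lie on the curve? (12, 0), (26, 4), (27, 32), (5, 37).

(12, 0): 0² ≡ 0, rhs ≡ 11 → off.
(26, 4): 4² ≡ 16, rhs ≡ 15 → off.
(27, 32): 32² ≡ 40, rhs ≡ 18 → off.
(5, 37): 37² ≡ 16, rhs ≡ 16 → on.

1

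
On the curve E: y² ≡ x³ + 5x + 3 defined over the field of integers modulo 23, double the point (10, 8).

(15, 16)

tangent at (10, 8): λ = (3·10² + 5)/(2·8) ≡ 6/16. 16⁻¹ ≡ 13 (mod 23), so λ ≡ 6·13 ≡ 9.
  x = λ² - 10 - 10 = 81 - 20 ≡ 15; y = λ·(10 - 15) - 8 ≡ 16. → (15, 16)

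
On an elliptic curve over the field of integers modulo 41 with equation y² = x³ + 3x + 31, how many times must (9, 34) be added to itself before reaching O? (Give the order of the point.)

2P: tangent at (9, 34): λ = (3·9² + 3)/(2·34) ≡ 0/27. 27⁻¹ ≡ 38 (mod 41), so λ ≡ 0·38 ≡ 0.
  x = λ² - 9 - 9 = 0 - 18 ≡ 23; y = λ·(9 - 23) - 34 ≡ 7. → (23, 7)
3P: (23, 7) + (9, 34). λ = (34 - 7)/(9 - 23) ≡ 27/27 mod 41. 27⁻¹ ≡ 38 (mod 41), so λ ≡ 1.
  x = λ² - 23 - 9 = 1 - 32 ≡ 10; y = λ·(23 - 10) - 7 ≡ 6. → (10, 6)
4P: (10, 6) + (9, 34). λ = (34 - 6)/(9 - 10) ≡ 28/40 mod 41. 40⁻¹ ≡ 40 (mod 41), so λ ≡ 13.
  x = λ² - 10 - 9 = 169 - 19 ≡ 27; y = λ·(10 - 27) - 6 ≡ 19. → (27, 19)
5P: (27, 19) + (9, 34). λ = (34 - 19)/(9 - 27) ≡ 15/23 mod 41. 23⁻¹ ≡ 25 (mod 41), so λ ≡ 6.
  x = λ² - 27 - 9 = 36 - 36 ≡ 0; y = λ·(27 - 0) - 19 ≡ 20. → (0, 20)
6P: (0, 20) + (9, 34). λ = (34 - 20)/(9 - 0) ≡ 14/9 mod 41. 9⁻¹ ≡ 32 (mod 41), so λ ≡ 38.
  x = λ² - 0 - 9 = 1444 - 9 ≡ 0; y = λ·(0 - 0) - 20 ≡ 21. → (0, 21)
7P: (0, 21) + (9, 34). λ = (34 - 21)/(9 - 0) ≡ 13/9 mod 41. 9⁻¹ ≡ 32 (mod 41) since 9·32 = 288 ≡ 1, so λ ≡ 6.
  x = λ² - 0 - 9 = 36 - 9 ≡ 27; y = λ·(0 - 27) - 21 ≡ 22. → (27, 22)
8P: (27, 22) + (9, 34). λ = (34 - 22)/(9 - 27) ≡ 12/23 mod 41. 23⁻¹ ≡ 25 (mod 41) since 23·25 = 575 ≡ 1, so λ ≡ 13.
  x = λ² - 27 - 9 = 169 - 36 ≡ 10; y = λ·(27 - 10) - 22 ≡ 35. → (10, 35)
9P: (10, 35) + (9, 34). λ = (34 - 35)/(9 - 10) ≡ 40/40 mod 41. 40⁻¹ ≡ 40 (mod 41), so λ ≡ 1.
  x = λ² - 10 - 9 = 1 - 19 ≡ 23; y = λ·(10 - 23) - 35 ≡ 34. → (23, 34)
10P: (23, 34) + (9, 34). λ = (34 - 34)/(9 - 23) ≡ 0/27 mod 41. 27⁻¹ ≡ 38 (mod 41) since 27·38 = 1026 ≡ 1, so λ ≡ 0.
  x = λ² - 23 - 9 = 0 - 32 ≡ 9; y = λ·(23 - 9) - 34 ≡ 7. → (9, 7)
11P: (9, 7) + (9, 34): same x and y₁ ≡ -y₂, so the sum is O.
11P = O, so the order is 11.

11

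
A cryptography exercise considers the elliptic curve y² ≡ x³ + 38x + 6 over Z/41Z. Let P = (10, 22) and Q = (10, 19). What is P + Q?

O

The two points share x = 10 and their y-coordinates satisfy 22 + 19 ≡ 0 (mod 41), so they are inverses. Their sum is 𝒪.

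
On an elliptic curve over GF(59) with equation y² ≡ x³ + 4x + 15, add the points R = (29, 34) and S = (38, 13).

(29, 34) + (38, 13). λ = (13 - 34)/(38 - 29) ≡ 38/9 mod 59. 9⁻¹ ≡ 46 (mod 59) since 9·46 = 414 ≡ 1, so λ ≡ 37.
  x = λ² - 29 - 38 = 1369 - 67 ≡ 4; y = λ·(29 - 4) - 34 ≡ 6. → (4, 6)

(4, 6)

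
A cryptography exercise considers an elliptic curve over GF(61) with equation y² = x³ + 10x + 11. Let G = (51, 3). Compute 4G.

Double-and-add on 4 = (100)₂. Start with G = (51, 3) for the leading 1-bit.
double: tangent at (51, 3): λ = (3·51² + 10)/(2·3) ≡ 5/6. 6⁻¹ ≡ 51 (mod 61) since 6·51 = 306 ≡ 1, so λ ≡ 5·51 ≡ 11.
  x = λ² - 51 - 51 = 121 - 102 ≡ 19; y = λ·(51 - 19) - 3 ≡ 44. → (19, 44)
double: tangent at (19, 44): λ = (3·19² + 10)/(2·44) ≡ 56/27. 27⁻¹ ≡ 52 (mod 61), so λ ≡ 56·52 ≡ 45.
  x = λ² - 19 - 19 = 2025 - 38 ≡ 35; y = λ·(19 - 35) - 44 ≡ 29. → (35, 29)

(35, 29)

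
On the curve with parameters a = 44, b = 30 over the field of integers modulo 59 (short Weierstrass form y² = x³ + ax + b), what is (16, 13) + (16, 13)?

tangent at (16, 13): λ = (3·16² + 44)/(2·13) ≡ 45/26. 26⁻¹ ≡ 25 (mod 59), so λ ≡ 45·25 ≡ 4.
  x = λ² - 16 - 16 = 16 - 32 ≡ 43; y = λ·(16 - 43) - 13 ≡ 56. → (43, 56)

(43, 56)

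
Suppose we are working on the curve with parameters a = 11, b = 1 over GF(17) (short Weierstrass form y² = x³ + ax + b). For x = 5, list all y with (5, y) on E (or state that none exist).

none

x³ + 11x + 1 = 181 ≡ 11 (mod 17).
11 is a non-residue mod 17; no y exists.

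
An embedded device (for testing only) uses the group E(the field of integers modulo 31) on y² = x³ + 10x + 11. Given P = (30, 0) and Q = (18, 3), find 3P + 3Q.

(28, 27)

First 3P:
Repeated addition: build up to 3P.
2P: (30, 0) + (30, 0): same x and y₁ ≡ -y₂, so the sum is O.
3P: O + (30, 0) = (30, 0) (identity).
3P = (30, 0).
Next 3Q:
Repeated addition: build up to 3Q.
2Q: tangent at (18, 3): λ = (3·18² + 10)/(2·3) ≡ 21/6. 6⁻¹ ≡ 26 (mod 31), so λ ≡ 21·26 ≡ 19.
  x = λ² - 18 - 18 = 361 - 36 ≡ 15; y = λ·(18 - 15) - 3 ≡ 23. → (15, 23)
3Q: (15, 23) + (18, 3). λ = (3 - 23)/(18 - 15) ≡ 11/3 mod 31. 3⁻¹ ≡ 21 (mod 31) since 3·21 = 63 ≡ 1, so λ ≡ 14.
  x = λ² - 15 - 18 = 196 - 33 ≡ 8; y = λ·(15 - 8) - 23 ≡ 13. → (8, 13)
3Q = (8, 13).
Finally 3P + 3Q:
(30, 0) + (8, 13). λ = (13 - 0)/(8 - 30) ≡ 13/9 mod 31. 9⁻¹ ≡ 7 (mod 31) since 9·7 = 63 ≡ 1, so λ ≡ 29.
  x = λ² - 30 - 8 = 841 - 38 ≡ 28; y = λ·(30 - 28) - 0 ≡ 27. → (28, 27)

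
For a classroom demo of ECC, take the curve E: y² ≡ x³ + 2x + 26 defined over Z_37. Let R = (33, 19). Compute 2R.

(29, 33)

tangent at (33, 19): λ = (3·33² + 2)/(2·19) ≡ 13/1. 1⁻¹ ≡ 1 (mod 37) since 1·1 = 1 ≡ 1, so λ ≡ 13·1 ≡ 13.
  x = λ² - 33 - 33 = 169 - 66 ≡ 29; y = λ·(33 - 29) - 19 ≡ 33. → (29, 33)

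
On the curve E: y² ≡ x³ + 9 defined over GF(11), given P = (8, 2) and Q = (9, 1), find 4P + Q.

First 4P:
Repeated addition: build up to 4P.
2P: tangent at (8, 2): λ = (3·8² + 0)/(2·2) ≡ 5/4. 4⁻¹ ≡ 3 (mod 11), so λ ≡ 5·3 ≡ 4.
  x = λ² - 8 - 8 = 16 - 16 ≡ 0; y = λ·(8 - 0) - 2 ≡ 8. → (0, 8)
3P: (0, 8) + (8, 2). λ = (2 - 8)/(8 - 0) ≡ 5/8 mod 11. 8⁻¹ ≡ 7 (mod 11) since 8·7 = 56 ≡ 1, so λ ≡ 2.
  x = λ² - 0 - 8 = 4 - 8 ≡ 7; y = λ·(0 - 7) - 8 ≡ 0. → (7, 0)
4P: (7, 0) + (8, 2). λ = (2 - 0)/(8 - 7) ≡ 2/1 mod 11. 1⁻¹ ≡ 1 (mod 11), so λ ≡ 2.
  x = λ² - 7 - 8 = 4 - 15 ≡ 0; y = λ·(7 - 0) - 0 ≡ 3. → (0, 3)
4P = (0, 3).
Finally 4P + Q:
(0, 3) + (9, 1). λ = (1 - 3)/(9 - 0) ≡ 9/9 mod 11. 9⁻¹ ≡ 5 (mod 11) since 9·5 = 45 ≡ 1, so λ ≡ 1.
  x = λ² - 0 - 9 = 1 - 9 ≡ 3; y = λ·(0 - 3) - 3 ≡ 5. → (3, 5)

(3, 5)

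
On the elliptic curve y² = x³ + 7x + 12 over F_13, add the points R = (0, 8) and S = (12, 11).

(10, 9)

(0, 8) + (12, 11). λ = (11 - 8)/(12 - 0) ≡ 3/12 mod 13. 12⁻¹ ≡ 12 (mod 13), so λ ≡ 10.
  x = λ² - 0 - 12 = 100 - 12 ≡ 10; y = λ·(0 - 10) - 8 ≡ 9. → (10, 9)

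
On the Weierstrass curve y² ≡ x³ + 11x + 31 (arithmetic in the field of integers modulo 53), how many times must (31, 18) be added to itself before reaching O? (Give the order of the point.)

2P: tangent at (31, 18): λ = (3·31² + 11)/(2·18) ≡ 32/36. 36⁻¹ ≡ 28 (mod 53), so λ ≡ 32·28 ≡ 48.
  x = λ² - 31 - 31 = 2304 - 62 ≡ 16; y = λ·(31 - 16) - 18 ≡ 13. → (16, 13)
3P: (16, 13) + (31, 18). λ = (18 - 13)/(31 - 16) ≡ 5/15 mod 53. 15⁻¹ ≡ 46 (mod 53), so λ ≡ 18.
  x = λ² - 16 - 31 = 324 - 47 ≡ 12; y = λ·(16 - 12) - 13 ≡ 6. → (12, 6)
4P: (12, 6) + (31, 18). λ = (18 - 6)/(31 - 12) ≡ 12/19 mod 53. 19⁻¹ ≡ 14 (mod 53), so λ ≡ 9.
  x = λ² - 12 - 31 = 81 - 43 ≡ 38; y = λ·(12 - 38) - 6 ≡ 25. → (38, 25)
5P: (38, 25) + (31, 18). λ = (18 - 25)/(31 - 38) ≡ 46/46 mod 53. 46⁻¹ ≡ 15 (mod 53) since 46·15 = 690 ≡ 1, so λ ≡ 1.
  x = λ² - 38 - 31 = 1 - 69 ≡ 38; y = λ·(38 - 38) - 25 ≡ 28. → (38, 28)
6P: (38, 28) + (31, 18). λ = (18 - 28)/(31 - 38) ≡ 43/46 mod 53. 46⁻¹ ≡ 15 (mod 53) since 46·15 = 690 ≡ 1, so λ ≡ 9.
  x = λ² - 38 - 31 = 81 - 69 ≡ 12; y = λ·(38 - 12) - 28 ≡ 47. → (12, 47)
7P: (12, 47) + (31, 18). λ = (18 - 47)/(31 - 12) ≡ 24/19 mod 53. 19⁻¹ ≡ 14 (mod 53), so λ ≡ 18.
  x = λ² - 12 - 31 = 324 - 43 ≡ 16; y = λ·(12 - 16) - 47 ≡ 40. → (16, 40)
8P: (16, 40) + (31, 18). λ = (18 - 40)/(31 - 16) ≡ 31/15 mod 53. 15⁻¹ ≡ 46 (mod 53) since 15·46 = 690 ≡ 1, so λ ≡ 48.
  x = λ² - 16 - 31 = 2304 - 47 ≡ 31; y = λ·(16 - 31) - 40 ≡ 35. → (31, 35)
9P: (31, 35) + (31, 18): same x and y₁ ≡ -y₂, so the sum is O.
9P = O, so the order is 9.

9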